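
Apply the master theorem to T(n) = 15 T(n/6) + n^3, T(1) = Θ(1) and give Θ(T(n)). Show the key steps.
T(n) = Θ(n^3)

log_6 15 ≈ 1.511. f(n) = n^3 dominates n^(log_6 15) since 3 > 1.511, and the regularity condition a·f(n/b) = 15·(n/6)^3 = (15/216)·n^3 ≤ c·f(n) holds with c = 15/216 ≈ 0.0694 < 1. So this is Case 3: T(n) = Θ(f(n)) = Θ(n^3).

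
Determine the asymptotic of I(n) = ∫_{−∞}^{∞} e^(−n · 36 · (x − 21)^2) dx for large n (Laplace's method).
I(n) = sqrt(π/(36n))

Here φ(x) = 36 · (x − 21)^2 has its unique minimum at x* = 21 with φ(x*) = 0 and φ''(x*) = 72. Laplace's method gives
  I(n) ~ e^(−n φ(x*)) · sqrt(2π / (n · φ''(x*))) = sqrt(2π / (72n)) = sqrt(π/(36n)).
This is exact: substituting u = (x − 21)·sqrt(36n) gives I(n) = (1/sqrt(36n)) ∫_{−∞}^{∞} e^(−u^2) du = sqrt(π/(36n)).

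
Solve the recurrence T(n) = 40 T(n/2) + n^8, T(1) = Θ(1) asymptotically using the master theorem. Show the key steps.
T(n) = Θ(n^8)

log_2 40 ≈ 5.322. f(n) = n^8 dominates n^(log_2 40) since 8 > 5.322, and the regularity condition a·f(n/b) = 40·(n/2)^8 = (40/256)·n^8 ≤ c·f(n) holds with c = 40/256 ≈ 0.156 < 1. So this is Case 3: T(n) = Θ(f(n)) = Θ(n^8).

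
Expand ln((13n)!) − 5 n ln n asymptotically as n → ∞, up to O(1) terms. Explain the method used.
ln((13n)!) − 5 n ln n = 8 n ln n + 13(ln 13 − 1) n + (1/2) ln(2π·13n) + O(1/n)

Stirling: ln((13n)!) = 13n ln(13n) − 13n + (1/2) ln(2π·13n) + O(1/n).
Expand 13n ln(13n) = 13n (ln n + ln 13) = 13n ln n + 13n ln 13.
Subtract 5n ln n: leading term is (13 − 5) n ln n = 8 n ln n. The next term is 13n ln 13 − 13n = 13(ln 13 − 1) n. Then the (1/2) ln(2π·13n) correction.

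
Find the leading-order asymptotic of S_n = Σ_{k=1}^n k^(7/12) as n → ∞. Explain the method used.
S_n ~ (12/19) · n^(19/12)

Integral comparison: Σ_{k=1}^n k^(7/12) = ∫_0^n x^(7/12) dx + O(n^(7/12)). The integral is n^(1 + 7/12) / (1 + 7/12) = n^((7+12)/12) / ((7+12)/12) = (12/19) · n^(19/12).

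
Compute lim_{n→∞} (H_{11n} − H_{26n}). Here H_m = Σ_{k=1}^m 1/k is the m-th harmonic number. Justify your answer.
lim = ln(11/26)

Euler-Maclaurin gives H_m = ln m + γ + 1/(2m) + O(1/m^2). The γ and O(1/m) terms cancel in the difference:
  H_{11n} − H_{26n} = ln(11n) − ln(26n) + O(1/n) = ln(11/26) + O(1/n).
Hence the limit is ln(11/26).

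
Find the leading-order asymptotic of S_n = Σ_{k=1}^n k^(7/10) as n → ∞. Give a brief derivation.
S_n ~ (10/17) · n^(17/10)

Integral comparison: Σ_{k=1}^n k^(7/10) = ∫_0^n x^(7/10) dx + O(n^(7/10)). The integral is n^(1 + 7/10) / (1 + 7/10) = n^((7+10)/10) / ((7+10)/10) = (10/17) · n^(17/10).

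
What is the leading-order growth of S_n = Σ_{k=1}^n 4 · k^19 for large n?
S_n ~ n^20 / 5

By integral comparison (Euler-Maclaurin), Σ_{k=1}^n 4 · k^19 = 4 · ∫_0^n x^19 dx + O(n^19) = 4 · n^20/20 = n^20 / 5 + O(n^19). (Equivalently, Faulhaber's formula gives the same leading term.)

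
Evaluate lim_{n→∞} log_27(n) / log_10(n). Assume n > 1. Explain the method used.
lim = ln(10) / ln(27) = log_27(10)

Change of base: log_27(n) = ln n / ln 27 and log_10(n) = ln n / ln 10. The ratio is (ln n / ln 27) · (ln 10 / ln n) = ln 10 / ln 27, a constant independent of n. So the limit is ln 10 / ln 27 = log_27(10).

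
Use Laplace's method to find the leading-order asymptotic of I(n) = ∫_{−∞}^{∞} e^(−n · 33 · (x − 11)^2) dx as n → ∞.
I(n) = sqrt(π/(33n))

Here φ(x) = 33 · (x − 11)^2 has its unique minimum at x* = 11 with φ(x*) = 0 and φ''(x*) = 66. Laplace's method gives
  I(n) ~ e^(−n φ(x*)) · sqrt(2π / (n · φ''(x*))) = sqrt(2π / (66n)) = sqrt(π/(33n)).
This is exact: substituting u = (x − 11)·sqrt(33n) gives I(n) = (1/sqrt(33n)) ∫_{−∞}^{∞} e^(−u^2) du = sqrt(π/(33n)).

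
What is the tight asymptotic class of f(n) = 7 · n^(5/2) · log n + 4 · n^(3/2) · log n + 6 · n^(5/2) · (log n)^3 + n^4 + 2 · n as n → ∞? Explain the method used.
f(n) ∈ Θ(n^4)

Compare the terms by growth order. For large n, n^a · (log n)^b dominates n^a' · (log n)^b' iff a > a', or (a = a' and b > b'). Ranking the 5 terms shows the dominant one is n^4. Hence f(n) ∈ Θ(n^4).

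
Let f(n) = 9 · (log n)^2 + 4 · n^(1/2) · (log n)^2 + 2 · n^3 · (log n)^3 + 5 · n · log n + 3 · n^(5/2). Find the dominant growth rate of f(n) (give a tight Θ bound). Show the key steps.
f(n) ∈ Θ(n^3 · (log n)^3)

Compare the terms by growth order. For large n, n^a · (log n)^b dominates n^a' · (log n)^b' iff a > a', or (a = a' and b > b'). Ranking the 5 terms shows the dominant one is 2 · n^3 · (log n)^3. Hence f(n) ∈ Θ(n^3 · (log n)^3).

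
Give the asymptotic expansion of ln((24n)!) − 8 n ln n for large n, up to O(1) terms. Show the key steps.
ln((24n)!) − 8 n ln n = 16 n ln n + 24(ln 24 − 1) n + (1/2) ln(2π·24n) + O(1/n)

Stirling: ln((24n)!) = 24n ln(24n) − 24n + (1/2) ln(2π·24n) + O(1/n).
Expand 24n ln(24n) = 24n (ln n + ln 24) = 24n ln n + 24n ln 24.
Subtract 8n ln n: leading term is (24 − 8) n ln n = 16 n ln n. The next term is 24n ln 24 − 24n = 24(ln 24 − 1) n. Then the (1/2) ln(2π·24n) correction.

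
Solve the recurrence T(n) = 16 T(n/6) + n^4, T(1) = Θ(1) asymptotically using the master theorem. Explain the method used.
T(n) = Θ(n^4)

log_6 16 ≈ 1.547. f(n) = n^4 dominates n^(log_6 16) since 4 > 1.547, and the regularity condition a·f(n/b) = 16·(n/6)^4 = (16/1296)·n^4 ≤ c·f(n) holds with c = 16/1296 ≈ 0.0123 < 1. So this is Case 3: T(n) = Θ(f(n)) = Θ(n^4).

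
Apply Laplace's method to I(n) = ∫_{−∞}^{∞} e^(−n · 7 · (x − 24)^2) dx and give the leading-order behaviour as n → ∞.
I(n) = sqrt(π/(7n))

Here φ(x) = 7 · (x − 24)^2 has its unique minimum at x* = 24 with φ(x*) = 0 and φ''(x*) = 14. Laplace's method gives
  I(n) ~ e^(−n φ(x*)) · sqrt(2π / (n · φ''(x*))) = sqrt(2π / (14n)) = sqrt(π/(7n)).
This is exact: substituting u = (x − 24)·sqrt(7n) gives I(n) = (1/sqrt(7n)) ∫_{−∞}^{∞} e^(−u^2) du = sqrt(π/(7n)).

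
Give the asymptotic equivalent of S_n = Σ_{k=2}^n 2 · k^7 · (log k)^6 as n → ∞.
S_n ~ n^8 · (log n)^6 / 4

By integral comparison, S_n = ∫_1^n 2 · x^7 · (log x)^6 dx + O(n^7 · (log n)^6). For the integral, the leading term of ∫_1^n x^7 (log x)^6 dx is n^8/8 · (log n)^6 (by repeated integration by parts; each step lowers the log-exponent and produces a relatively O(1/log n) correction). Hence S_n ~ n^8 · (log n)^6 / 4.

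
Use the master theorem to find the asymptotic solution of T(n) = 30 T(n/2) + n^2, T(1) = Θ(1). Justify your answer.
T(n) = Θ(n^(log_2 30))

Master theorem: compare f(n) = n^2 to n^(log_2 30) where log_2 30 ≈ 4.907. Since 2 < log_2 30, we have f(n) = O(n^(log_2 30 − ε)) for some ε > 0 — Case 1. Hence T(n) = Θ(n^(log_2 30)).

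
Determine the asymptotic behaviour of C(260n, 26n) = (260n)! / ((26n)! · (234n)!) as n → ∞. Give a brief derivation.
C(260n, 26n) ~ (10000000000/387420489)^(26n) · sqrt(5/(9π·26n))

Write N = 26n. Apply Stirling to each factorial:
  (10N)! ~ sqrt(2π·10N) · (10N/e)^(10N),
  N! ~ sqrt(2π N) · (N/e)^N,
  (9N)! ~ sqrt(2π·9N) · (9N/e)^(9N).
The exponential factors combine to (10N)^(10N) / (N^N · (9N)^(9N)) = 10^(10N)/9^(9N) = (10^10/9^9)^N = (10000000000/387420489)^N.
The square-root prefactors combine to sqrt(2π·10N) / (sqrt(2π N)·sqrt(2π·9N)) = sqrt(10 / (2π·9·N)) = sqrt(5/(9π·26n)).
Substituting N = 26n: C(260n, 26n) ~ (10000000000/387420489)^(26n) · sqrt(5/(9π·26n)).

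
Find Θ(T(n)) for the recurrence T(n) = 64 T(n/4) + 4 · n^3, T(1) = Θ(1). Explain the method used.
T(n) = Θ(n^3 log n)

log_4 64 = 3, and f(n) = 4 · n^3 = Θ(n^(log_4 64)). This is Case 2 of the master theorem: T(n) = Θ(f(n) · log n) = Θ(n^3 log n).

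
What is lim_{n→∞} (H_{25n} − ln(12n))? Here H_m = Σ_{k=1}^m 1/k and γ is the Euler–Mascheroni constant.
lim = ln(25/12) + γ

By Euler-Maclaurin, H_m = ln m + γ + O(1/m). So
  H_{25n} − ln(12n) = ln(25n) + γ − ln(12n) + O(1/n)
                       = ln(25/12) + γ + O(1/n).
Hence the limit is ln(25/12) + γ.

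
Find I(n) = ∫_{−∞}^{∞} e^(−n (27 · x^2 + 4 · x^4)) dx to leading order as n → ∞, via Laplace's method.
I(n) ~ sqrt(π/(27n))

φ(x) = 27 · x^2 + 4 · x^4 has its unique global minimum at x* = 0 (since φ'(x) = 54x + 16x^3 = 0 only at x = 0 for real x with both coefficients positive, and φ → ∞ as |x| → ∞). At x* = 0, φ(0) = 0 and φ''(0) = 54. Laplace's method then gives
  I(n) ~ sqrt(2π / (n · φ''(0))) · e^(−n φ(0)) = sqrt(2π / (54n)) = sqrt(π/(27n)).
The 4 · x^4 term contributes only at subleading order (an O(1/n) relative correction).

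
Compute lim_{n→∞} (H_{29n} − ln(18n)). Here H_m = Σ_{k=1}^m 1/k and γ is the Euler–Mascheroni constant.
lim = ln(29/18) + γ

By Euler-Maclaurin, H_m = ln m + γ + O(1/m). So
  H_{29n} − ln(18n) = ln(29n) + γ − ln(18n) + O(1/n)
                       = ln(29/18) + γ + O(1/n).
Hence the limit is ln(29/18) + γ.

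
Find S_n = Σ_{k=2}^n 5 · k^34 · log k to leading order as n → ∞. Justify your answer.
S_n ~ n^35 log n / 7 − n^35 / 245

By integral comparison, S_n = ∫_1^n 5 · x^34 · log x dx + O(n^34 · log n). For the integral, ∫ x^34 log x dx = n^35 log n / 35 − n^35/1225 (integration by parts). Hence S_n ~ n^35 log n / 7 − n^35 / 245.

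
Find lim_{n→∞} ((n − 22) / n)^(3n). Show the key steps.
lim = e^(−66)

Rewrite as (1 − 22/n)^(3n). By the standard limit (1 + x/n)^n → e^x, we have (1 − 22/n)^n → e^(−22), and raising to the 3rd power gives e^(−66).
More precisely, ln[(1 − 22/n)^(3n)] = 3n · ln(1 − 22/n) = 3n · (-22/n + O(1/n^2)) = -66 + O(1/n) → -66.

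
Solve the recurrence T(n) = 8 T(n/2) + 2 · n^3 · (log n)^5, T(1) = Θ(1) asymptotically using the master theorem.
T(n) = Θ(n^3 · (log n)^6)

Here log_2 8 = 3 and f(n) = 2 · n^3 · (log n)^5 = Θ(n^(log_2 8) · (log n)^5). This is the extended Case 2 of the master theorem (f matches the critical exponent up to log factors), giving T(n) = Θ(n^(log_2 8) · (log n)^(5+1)) = Θ(n^3 · (log n)^6).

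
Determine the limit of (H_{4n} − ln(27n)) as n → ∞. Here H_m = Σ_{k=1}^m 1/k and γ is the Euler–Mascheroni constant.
lim = ln(4/27) + γ

By Euler-Maclaurin, H_m = ln m + γ + O(1/m). So
  H_{4n} − ln(27n) = ln(4n) + γ − ln(27n) + O(1/n)
                       = ln(4/27) + γ + O(1/n).
Hence the limit is ln(4/27) + γ.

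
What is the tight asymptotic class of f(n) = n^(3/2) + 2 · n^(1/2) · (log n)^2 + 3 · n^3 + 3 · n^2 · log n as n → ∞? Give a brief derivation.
f(n) ∈ Θ(n^3)

Compare the terms by growth order. For large n, n^a · (log n)^b dominates n^a' · (log n)^b' iff a > a', or (a = a' and b > b'). Ranking the 4 terms shows the dominant one is 3 · n^3. Hence f(n) ∈ Θ(n^3).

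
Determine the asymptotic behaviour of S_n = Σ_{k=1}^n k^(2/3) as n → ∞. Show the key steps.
S_n ~ (3/5) · n^(5/3)

Integral comparison: Σ_{k=1}^n k^(2/3) = ∫_0^n x^(2/3) dx + O(n^(2/3)). The integral is n^(1 + 2/3) / (1 + 2/3) = n^((2+3)/3) / ((2+3)/3) = (3/5) · n^(5/3).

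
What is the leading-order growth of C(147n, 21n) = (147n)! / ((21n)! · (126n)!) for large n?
C(147n, 21n) ~ (823543/46656)^(21n) · sqrt(7/(12π·21n))

Write N = 21n. Apply Stirling to each factorial:
  (7N)! ~ sqrt(2π·7N) · (7N/e)^(7N),
  N! ~ sqrt(2π N) · (N/e)^N,
  (6N)! ~ sqrt(2π·6N) · (6N/e)^(6N).
The exponential factors combine to (7N)^(7N) / (N^N · (6N)^(6N)) = 7^(7N)/6^(6N) = (7^7/6^6)^N = (823543/46656)^N.
The square-root prefactors combine to sqrt(2π·7N) / (sqrt(2π N)·sqrt(2π·6N)) = sqrt(7 / (2π·6·N)) = sqrt(7/(12π·21n)).
Substituting N = 21n: C(147n, 21n) ~ (823543/46656)^(21n) · sqrt(7/(12π·21n)).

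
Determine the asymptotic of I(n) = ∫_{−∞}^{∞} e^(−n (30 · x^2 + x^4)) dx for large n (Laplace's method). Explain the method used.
I(n) ~ sqrt(π/(30n))

φ(x) = 30 · x^2 + x^4 has its unique global minimum at x* = 0 (since φ'(x) = 60x + 4x^3 = 0 only at x = 0 for real x with both coefficients positive, and φ → ∞ as |x| → ∞). At x* = 0, φ(0) = 0 and φ''(0) = 60. Laplace's method then gives
  I(n) ~ sqrt(2π / (n · φ''(0))) · e^(−n φ(0)) = sqrt(2π / (60n)) = sqrt(π/(30n)).
The x^4 term contributes only at subleading order (an O(1/n) relative correction).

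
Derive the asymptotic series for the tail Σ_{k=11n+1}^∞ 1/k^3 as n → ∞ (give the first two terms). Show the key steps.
Σ_{k>11n} 1/k^3 = 1/(2 · (11n)^2) − 1/(2 · (11n)^3) + O(1/(11n)^4)

Compare to the integral: ∫_{11n}^∞ x^(−3) dx = [−x^(−2)/2]_{11n}^∞ = 1/((3−1)·(11n)^2). The Euler-Maclaurin correction adds −f(11n)/2 = −1/(2·(11n)^3). Euler-Maclaurin then gives
  Σ_{k>11n} 1/k^3 = ∫_{11n}^∞ dx/x^3 − 1/(2·(11n)^3) + O(1/(11n)^4).
(Equivalently this is ζ(3) − Σ_{k≤11n} 1/k^3.)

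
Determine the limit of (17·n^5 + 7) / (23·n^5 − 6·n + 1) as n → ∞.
lim = 17/23

For large n the leading n^5 terms dominate both numerator and denominator. Dividing top and bottom by n^5, every other term tends to 0, leaving 17/23.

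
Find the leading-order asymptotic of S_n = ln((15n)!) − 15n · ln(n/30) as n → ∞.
S_n ~ 15n · (ln 450 − 1) + O(ln n)

Stirling: ln((15n)!) = 15n ln(15n) − 15n + O(ln n).
  S_n = 15n ln(15n) − 15n − 15n ln(n/30) + O(ln n)
      = 15n ln(15n) − 15n ln n + 15n ln 30 − 15n + O(ln n)
      = 15n ln 15 + 15n ln 30 − 15n + O(ln n)
      = 15n (ln 450 − 1) + O(ln n).
Numerically ln(450) − 1 ≈ 5.1092.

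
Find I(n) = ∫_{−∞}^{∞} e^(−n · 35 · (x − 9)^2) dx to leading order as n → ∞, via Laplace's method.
I(n) = sqrt(π/(35n))

Here φ(x) = 35 · (x − 9)^2 has its unique minimum at x* = 9 with φ(x*) = 0 and φ''(x*) = 70. Laplace's method gives
  I(n) ~ e^(−n φ(x*)) · sqrt(2π / (n · φ''(x*))) = sqrt(2π / (70n)) = sqrt(π/(35n)).
This is exact: substituting u = (x − 9)·sqrt(35n) gives I(n) = (1/sqrt(35n)) ∫_{−∞}^{∞} e^(−u^2) du = sqrt(π/(35n)).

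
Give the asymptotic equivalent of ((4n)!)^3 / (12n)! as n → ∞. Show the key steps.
((4n)!)^3/(12n)! ~ ((2π·4n)^(2/2) / sqrt(3)) · 3^(−3·4n)  →  0

Write N = 4n. Stirling: N! ~ sqrt(2π N)(N/e)^N and (3N)! ~ sqrt(2π·3N)·(3N/e)^(3N).
  (N!)^3/(3N)! ~ (2π N)^(3/2) (N/e)^(3N) / [sqrt(2π·3N) (3N/e)^(3N)]
     = (2π N)^(3/2) / sqrt(2π·3N) · (N/(3N))^(3N)
     = (2π N)^((3−1)/2) / sqrt(3) · 3^(−3N).
Since 3^3 > 1, the factor 3^(−3N) decays exponentially, so the ratio → 0. Substituting N = 4n gives the stated form.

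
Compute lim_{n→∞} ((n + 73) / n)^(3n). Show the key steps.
lim = e^219

Rewrite as (1 + 73/n)^(3n). By the standard limit (1 + x/n)^n → e^x, we have (1 + 73/n)^n → e^73, and raising to the 3rd power gives e^219.
More precisely, ln[(1 + 73/n)^(3n)] = 3n · ln(1 + 73/n) = 3n · (73/n + O(1/n^2)) = 219 + O(1/n) → 219.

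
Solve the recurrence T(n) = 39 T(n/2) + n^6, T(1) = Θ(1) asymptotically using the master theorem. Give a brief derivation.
T(n) = Θ(n^6)

log_2 39 ≈ 5.285. f(n) = n^6 dominates n^(log_2 39) since 6 > 5.285, and the regularity condition a·f(n/b) = 39·(n/2)^6 = (39/64)·n^6 ≤ c·f(n) holds with c = 39/64 ≈ 0.609 < 1. So this is Case 3: T(n) = Θ(f(n)) = Θ(n^6).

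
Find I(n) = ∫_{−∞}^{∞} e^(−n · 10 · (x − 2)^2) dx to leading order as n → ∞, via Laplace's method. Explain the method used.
I(n) = sqrt(π/(10n))

Here φ(x) = 10 · (x − 2)^2 has its unique minimum at x* = 2 with φ(x*) = 0 and φ''(x*) = 20. Laplace's method gives
  I(n) ~ e^(−n φ(x*)) · sqrt(2π / (n · φ''(x*))) = sqrt(2π / (20n)) = sqrt(π/(10n)).
This is exact: substituting u = (x − 2)·sqrt(10n) gives I(n) = (1/sqrt(10n)) ∫_{−∞}^{∞} e^(−u^2) du = sqrt(π/(10n)).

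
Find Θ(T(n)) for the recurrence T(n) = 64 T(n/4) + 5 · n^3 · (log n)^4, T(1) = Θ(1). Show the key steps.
T(n) = Θ(n^3 · (log n)^5)

Here log_4 64 = 3 and f(n) = 5 · n^3 · (log n)^4 = Θ(n^(log_4 64) · (log n)^4). This is the extended Case 2 of the master theorem (f matches the critical exponent up to log factors), giving T(n) = Θ(n^(log_4 64) · (log n)^(4+1)) = Θ(n^3 · (log n)^5).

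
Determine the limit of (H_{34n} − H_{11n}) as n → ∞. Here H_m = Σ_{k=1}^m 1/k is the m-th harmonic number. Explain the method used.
lim = ln(34/11)

Euler-Maclaurin gives H_m = ln m + γ + 1/(2m) + O(1/m^2). The γ and O(1/m) terms cancel in the difference:
  H_{34n} − H_{11n} = ln(34n) − ln(11n) + O(1/n) = ln(34/11) + O(1/n).
Hence the limit is ln(34/11).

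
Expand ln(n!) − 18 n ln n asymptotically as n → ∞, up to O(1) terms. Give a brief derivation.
ln(n!) − 18 n ln n = −17 n ln n − n + (1/2) ln(2π n) + O(1/n)

Stirling: ln((n)!) = n ln(n) − n + (1/2) ln(2π·n) + O(1/n).
Here n ln(n) = n ln n.
Subtract 18n ln n: leading term is (1 − 18) n ln n = −17 n ln n. The next term is −n. Then the (1/2) ln(2π·n) correction.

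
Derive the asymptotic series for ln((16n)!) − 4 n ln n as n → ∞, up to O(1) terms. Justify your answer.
ln((16n)!) − 4 n ln n = 12 n ln n + 16(ln 16 − 1) n + (1/2) ln(2π·16n) + O(1/n)

Stirling: ln((16n)!) = 16n ln(16n) − 16n + (1/2) ln(2π·16n) + O(1/n).
Expand 16n ln(16n) = 16n (ln n + ln 16) = 16n ln n + 16n ln 16.
Subtract 4n ln n: leading term is (16 − 4) n ln n = 12 n ln n. The next term is 16n ln 16 − 16n = 16(ln 16 − 1) n. Then the (1/2) ln(2π·16n) correction.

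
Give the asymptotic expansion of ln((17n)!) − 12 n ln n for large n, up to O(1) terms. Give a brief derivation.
ln((17n)!) − 12 n ln n = 5 n ln n + 17(ln 17 − 1) n + (1/2) ln(2π·17n) + O(1/n)

Stirling: ln((17n)!) = 17n ln(17n) − 17n + (1/2) ln(2π·17n) + O(1/n).
Expand 17n ln(17n) = 17n (ln n + ln 17) = 17n ln n + 17n ln 17.
Subtract 12n ln n: leading term is (17 − 12) n ln n = 5 n ln n. The next term is 17n ln 17 − 17n = 17(ln 17 − 1) n. Then the (1/2) ln(2π·17n) correction.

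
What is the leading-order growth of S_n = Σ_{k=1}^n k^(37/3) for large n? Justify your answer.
S_n ~ (3/40) · n^(40/3)

Integral comparison: Σ_{k=1}^n k^(37/3) = ∫_0^n x^(37/3) dx + O(n^(37/3)). The integral is n^(1 + 37/3) / (1 + 37/3) = n^((37+3)/3) / ((37+3)/3) = (3/40) · n^(40/3).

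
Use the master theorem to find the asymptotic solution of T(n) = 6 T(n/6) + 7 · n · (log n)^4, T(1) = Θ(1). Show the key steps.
T(n) = Θ(n · (log n)^5)

Here log_6 6 = 1 and f(n) = 7 · n · (log n)^4 = Θ(n^(log_6 6) · (log n)^4). This is the extended Case 2 of the master theorem (f matches the critical exponent up to log factors), giving T(n) = Θ(n^(log_6 6) · (log n)^(4+1)) = Θ(n · (log n)^5).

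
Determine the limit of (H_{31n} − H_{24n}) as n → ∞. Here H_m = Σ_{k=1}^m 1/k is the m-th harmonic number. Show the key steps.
lim = ln(31/24)

Euler-Maclaurin gives H_m = ln m + γ + 1/(2m) + O(1/m^2). The γ and O(1/m) terms cancel in the difference:
  H_{31n} − H_{24n} = ln(31n) − ln(24n) + O(1/n) = ln(31/24) + O(1/n).
Hence the limit is ln(31/24).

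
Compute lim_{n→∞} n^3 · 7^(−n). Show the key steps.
lim = 0

Exponentials with base > 1 dominate every fixed polynomial: for any fixed c, n^c / 7^n → 0 as n → ∞ (e.g. by the ratio test, or by writing 7^n = e^(n ln 7) and noting e^(n ln 7) / n^c → ∞). Hence n^3 · 7^(−n) = n^3 / 7^n → 0.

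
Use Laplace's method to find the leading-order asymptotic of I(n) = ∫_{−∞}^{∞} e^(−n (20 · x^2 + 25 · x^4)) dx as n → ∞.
I(n) ~ sqrt(π/(20n))

φ(x) = 20 · x^2 + 25 · x^4 has its unique global minimum at x* = 0 (since φ'(x) = 40x + 100x^3 = 0 only at x = 0 for real x with both coefficients positive, and φ → ∞ as |x| → ∞). At x* = 0, φ(0) = 0 and φ''(0) = 40. Laplace's method then gives
  I(n) ~ sqrt(2π / (n · φ''(0))) · e^(−n φ(0)) = sqrt(2π / (40n)) = sqrt(π/(20n)).
The 25 · x^4 term contributes only at subleading order (an O(1/n) relative correction).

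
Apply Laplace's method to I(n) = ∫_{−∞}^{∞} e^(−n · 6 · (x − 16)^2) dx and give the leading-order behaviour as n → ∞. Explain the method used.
I(n) = sqrt(π/(6n))

Here φ(x) = 6 · (x − 16)^2 has its unique minimum at x* = 16 with φ(x*) = 0 and φ''(x*) = 12. Laplace's method gives
  I(n) ~ e^(−n φ(x*)) · sqrt(2π / (n · φ''(x*))) = sqrt(2π / (12n)) = sqrt(π/(6n)).
This is exact: substituting u = (x − 16)·sqrt(6n) gives I(n) = (1/sqrt(6n)) ∫_{−∞}^{∞} e^(−u^2) du = sqrt(π/(6n)).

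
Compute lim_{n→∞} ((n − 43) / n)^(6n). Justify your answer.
lim = e^(−258)

Rewrite as (1 − 43/n)^(6n). By the standard limit (1 + x/n)^n → e^x, we have (1 − 43/n)^n → e^(−43), and raising to the 6th power gives e^(−258).
More precisely, ln[(1 − 43/n)^(6n)] = 6n · ln(1 − 43/n) = 6n · (-43/n + O(1/n^2)) = -258 + O(1/n) → -258.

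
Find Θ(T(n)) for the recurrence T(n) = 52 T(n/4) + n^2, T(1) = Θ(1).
T(n) = Θ(n^(log_4 52))

Master theorem: compare f(n) = n^2 to n^(log_4 52) where log_4 52 ≈ 2.850. Since 2 < log_4 52, we have f(n) = O(n^(log_4 52 − ε)) for some ε > 0 — Case 1. Hence T(n) = Θ(n^(log_4 52)).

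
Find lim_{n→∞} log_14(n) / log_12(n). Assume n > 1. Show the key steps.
lim = ln(12) / ln(14) = log_14(12)

Change of base: log_14(n) = ln n / ln 14 and log_12(n) = ln n / ln 12. The ratio is (ln n / ln 14) · (ln 12 / ln n) = ln 12 / ln 14, a constant independent of n. So the limit is ln 12 / ln 14 = log_14(12).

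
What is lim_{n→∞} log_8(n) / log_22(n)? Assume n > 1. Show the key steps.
lim = ln(22) / ln(8) = log_8(22)

Change of base: log_8(n) = ln n / ln 8 and log_22(n) = ln n / ln 22. The ratio is (ln n / ln 8) · (ln 22 / ln n) = ln 22 / ln 8, a constant independent of n. So the limit is ln 22 / ln 8 = log_8(22).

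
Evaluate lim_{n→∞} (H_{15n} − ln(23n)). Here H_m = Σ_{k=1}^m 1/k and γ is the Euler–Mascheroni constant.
lim = ln(15/23) + γ

By Euler-Maclaurin, H_m = ln m + γ + O(1/m). So
  H_{15n} − ln(23n) = ln(15n) + γ − ln(23n) + O(1/n)
                       = ln(15/23) + γ + O(1/n).
Hence the limit is ln(15/23) + γ.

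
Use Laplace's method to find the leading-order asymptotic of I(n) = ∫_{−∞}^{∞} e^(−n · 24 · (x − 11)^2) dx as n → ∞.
I(n) = sqrt(π/(24n))

Here φ(x) = 24 · (x − 11)^2 has its unique minimum at x* = 11 with φ(x*) = 0 and φ''(x*) = 48. Laplace's method gives
  I(n) ~ e^(−n φ(x*)) · sqrt(2π / (n · φ''(x*))) = sqrt(2π / (48n)) = sqrt(π/(24n)).
This is exact: substituting u = (x − 11)·sqrt(24n) gives I(n) = (1/sqrt(24n)) ∫_{−∞}^{∞} e^(−u^2) du = sqrt(π/(24n)).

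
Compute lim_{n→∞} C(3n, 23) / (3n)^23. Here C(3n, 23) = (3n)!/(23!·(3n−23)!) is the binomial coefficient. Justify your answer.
lim = 1/23! = 1/25852016738884976640000

With N = 3n → ∞: C(N, 23) / N^23 = [N(N−1)…(N−22)] / (23! · N^23) = (1/23!) · 1 · (1 − 1/(3n)) · … · (1 − 22/(3n)). Each factor → 1 as N → ∞, so the limit is 1/23! = 1/25852016738884976640000.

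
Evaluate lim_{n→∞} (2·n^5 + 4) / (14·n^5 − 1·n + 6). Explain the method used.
lim = 2/14 = 1/7

For large n the leading n^5 terms dominate both numerator and denominator. Dividing top and bottom by n^5, every other term tends to 0, leaving 2/14 = 1/7.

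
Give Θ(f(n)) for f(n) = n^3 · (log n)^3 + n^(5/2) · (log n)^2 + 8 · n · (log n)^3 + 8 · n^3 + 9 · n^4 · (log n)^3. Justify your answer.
f(n) ∈ Θ(n^4 · (log n)^3)

Compare the terms by growth order. For large n, n^a · (log n)^b dominates n^a' · (log n)^b' iff a > a', or (a = a' and b > b'). Ranking the 5 terms shows the dominant one is 9 · n^4 · (log n)^3. Hence f(n) ∈ Θ(n^4 · (log n)^3).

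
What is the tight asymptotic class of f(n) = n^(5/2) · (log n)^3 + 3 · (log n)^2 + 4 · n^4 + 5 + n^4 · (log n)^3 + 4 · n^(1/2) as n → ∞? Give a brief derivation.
f(n) ∈ Θ(n^4 · (log n)^3)

Compare the terms by growth order. For large n, n^a · (log n)^b dominates n^a' · (log n)^b' iff a > a', or (a = a' and b > b'). Ranking the 6 terms shows the dominant one is n^4 · (log n)^3. Hence f(n) ∈ Θ(n^4 · (log n)^3).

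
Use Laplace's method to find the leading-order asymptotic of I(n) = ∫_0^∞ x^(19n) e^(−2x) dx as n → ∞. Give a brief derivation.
I(n) ~ (sqrt(2π·19n) / 2) · (19n/(2e))^(19n)

Write the integrand as exp(19n ln x − 2x) and set f(x) = 19n ln x − 2x. Then f'(x) = 19n/x − 2 = 0 at x* = 19n/2, and f''(x*) = −19n/x*^2 = −2^2/(19n). Laplace's method (interior maximum) gives
  I(n) ~ e^(f(x*)) · sqrt(2π / |f''(x*)|)
        = exp(19n ln(19n/2) − 19n) · sqrt(2π · 19n / 2^2)
        = (19n/2)^(19n) e^(−19n) · sqrt(2π·19n) / 2
        = (sqrt(2π·19n) / 2) · (19n/(2e))^(19n).
This matches Γ(19n+1)/2^(19n+1) with Stirling applied to Γ.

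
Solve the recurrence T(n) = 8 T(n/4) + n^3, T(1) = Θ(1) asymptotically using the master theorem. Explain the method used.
T(n) = Θ(n^3)

log_4 8 ≈ 1.500. f(n) = n^3 dominates n^(log_4 8) since 3 > 1.500, and the regularity condition a·f(n/b) = 8·(n/4)^3 = (8/64)·n^3 ≤ c·f(n) holds with c = 8/64 ≈ 0.125 < 1. So this is Case 3: T(n) = Θ(f(n)) = Θ(n^3).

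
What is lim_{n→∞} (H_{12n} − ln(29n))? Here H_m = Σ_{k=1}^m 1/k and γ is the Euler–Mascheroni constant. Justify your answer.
lim = ln(12/29) + γ

By Euler-Maclaurin, H_m = ln m + γ + O(1/m). So
  H_{12n} − ln(29n) = ln(12n) + γ − ln(29n) + O(1/n)
                       = ln(12/29) + γ + O(1/n).
Hence the limit is ln(12/29) + γ.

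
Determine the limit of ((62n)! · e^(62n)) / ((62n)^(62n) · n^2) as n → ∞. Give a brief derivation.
lim = 0

Stirling: (62n)! ~ sqrt(2π·62n) · (62n/e)^(62n). Hence
  (62n)! · e^(62n) / (62n)^(62n) ~ sqrt(2π·62n).
Dividing by n^2: sqrt(2π·62n) / n^2 = sqrt(2π·62) · n^((1−4)/2), so the expression behaves like sqrt(2π·62) · n^((1−4)/2) → 0.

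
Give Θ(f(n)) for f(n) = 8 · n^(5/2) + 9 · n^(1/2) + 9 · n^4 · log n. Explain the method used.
f(n) ∈ Θ(n^4 · log n)

Compare the terms by growth order. For large n, n^a · (log n)^b dominates n^a' · (log n)^b' iff a > a', or (a = a' and b > b'). Ranking the 3 terms shows the dominant one is 9 · n^4 · log n. Hence f(n) ∈ Θ(n^4 · log n).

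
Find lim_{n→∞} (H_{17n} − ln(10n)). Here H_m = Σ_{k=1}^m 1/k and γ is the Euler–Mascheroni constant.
lim = ln(17/10) + γ

By Euler-Maclaurin, H_m = ln m + γ + O(1/m). So
  H_{17n} − ln(10n) = ln(17n) + γ − ln(10n) + O(1/n)
                       = ln(17/10) + γ + O(1/n).
Hence the limit is ln(17/10) + γ.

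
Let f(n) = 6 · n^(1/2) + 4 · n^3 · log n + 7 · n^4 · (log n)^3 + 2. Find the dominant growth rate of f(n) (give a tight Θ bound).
f(n) ∈ Θ(n^4 · (log n)^3)

Compare the terms by growth order. For large n, n^a · (log n)^b dominates n^a' · (log n)^b' iff a > a', or (a = a' and b > b'). Ranking the 4 terms shows the dominant one is 7 · n^4 · (log n)^3. Hence f(n) ∈ Θ(n^4 · (log n)^3).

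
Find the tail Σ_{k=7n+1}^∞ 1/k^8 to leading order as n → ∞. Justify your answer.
Σ_{k>7n} 1/k^8 ~ 1/(7 · (7n)^7)

Compare to the integral: ∫_{7n}^∞ x^(−8) dx = [−x^(−7)/7]_{7n}^∞ = 1/((8−1)·(7n)^7). Euler-Maclaurin then gives
  Σ_{k>7n} 1/k^8 = ∫_{7n}^∞ dx/x^8 − 1/(2·(7n)^8) + O(1/(7n)^9).
(Equivalently this is ζ(8) − Σ_{k≤7n} 1/k^8.)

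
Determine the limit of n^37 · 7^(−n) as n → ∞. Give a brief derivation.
lim = 0

Exponentials with base > 1 dominate every fixed polynomial: for any fixed c, n^c / 7^n → 0 as n → ∞ (e.g. by the ratio test, or by writing 7^n = e^(n ln 7) and noting e^(n ln 7) / n^c → ∞). Hence n^37 · 7^(−n) = n^37 / 7^n → 0.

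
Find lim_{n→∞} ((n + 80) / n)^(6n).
lim = e^480

Rewrite as (1 + 80/n)^(6n). By the standard limit (1 + x/n)^n → e^x, we have (1 + 80/n)^n → e^80, and raising to the 6th power gives e^480.
More precisely, ln[(1 + 80/n)^(6n)] = 6n · ln(1 + 80/n) = 6n · (80/n + O(1/n^2)) = 480 + O(1/n) → 480.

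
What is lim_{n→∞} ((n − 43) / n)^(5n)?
lim = e^(−215)

Rewrite as (1 − 43/n)^(5n). By the standard limit (1 + x/n)^n → e^x, we have (1 − 43/n)^n → e^(−43), and raising to the 5th power gives e^(−215).
More precisely, ln[(1 − 43/n)^(5n)] = 5n · ln(1 − 43/n) = 5n · (-43/n + O(1/n^2)) = -215 + O(1/n) → -215.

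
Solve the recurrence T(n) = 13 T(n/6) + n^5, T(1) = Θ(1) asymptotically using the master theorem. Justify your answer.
T(n) = Θ(n^5)

log_6 13 ≈ 1.432. f(n) = n^5 dominates n^(log_6 13) since 5 > 1.432, and the regularity condition a·f(n/b) = 13·(n/6)^5 = (13/7776)·n^5 ≤ c·f(n) holds with c = 13/7776 ≈ 0.00167 < 1. So this is Case 3: T(n) = Θ(f(n)) = Θ(n^5).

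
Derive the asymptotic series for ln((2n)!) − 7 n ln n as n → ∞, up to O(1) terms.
ln((2n)!) − 7 n ln n = −5 n ln n + 2(ln 2 − 1) n + (1/2) ln(2π·2n) + O(1/n)

Stirling: ln((2n)!) = 2n ln(2n) − 2n + (1/2) ln(2π·2n) + O(1/n).
Expand 2n ln(2n) = 2n (ln n + ln 2) = 2n ln n + 2n ln 2.
Subtract 7n ln n: leading term is (2 − 7) n ln n = −5 n ln n. The next term is 2n ln 2 − 2n = 2(ln 2 − 1) n. Then the (1/2) ln(2π·2n) correction.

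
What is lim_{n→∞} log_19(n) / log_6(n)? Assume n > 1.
lim = ln(6) / ln(19) = log_19(6)

Change of base: log_19(n) = ln n / ln 19 and log_6(n) = ln n / ln 6. The ratio is (ln n / ln 19) · (ln 6 / ln n) = ln 6 / ln 19, a constant independent of n. So the limit is ln 6 / ln 19 = log_19(6).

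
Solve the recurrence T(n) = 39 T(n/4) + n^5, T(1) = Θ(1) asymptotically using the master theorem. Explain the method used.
T(n) = Θ(n^5)

log_4 39 ≈ 2.643. f(n) = n^5 dominates n^(log_4 39) since 5 > 2.643, and the regularity condition a·f(n/b) = 39·(n/4)^5 = (39/1024)·n^5 ≤ c·f(n) holds with c = 39/1024 ≈ 0.0381 < 1. So this is Case 3: T(n) = Θ(f(n)) = Θ(n^5).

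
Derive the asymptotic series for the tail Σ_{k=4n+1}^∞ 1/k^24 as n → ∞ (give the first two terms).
Σ_{k>4n} 1/k^24 = 1/(23 · (4n)^23) − 1/(2 · (4n)^24) + O(1/(4n)^25)

Compare to the integral: ∫_{4n}^∞ x^(−24) dx = [−x^(−23)/23]_{4n}^∞ = 1/((24−1)·(4n)^23). The Euler-Maclaurin correction adds −f(4n)/2 = −1/(2·(4n)^24). Euler-Maclaurin then gives
  Σ_{k>4n} 1/k^24 = ∫_{4n}^∞ dx/x^24 − 1/(2·(4n)^24) + O(1/(4n)^25).
(Equivalently this is ζ(24) − Σ_{k≤4n} 1/k^24.)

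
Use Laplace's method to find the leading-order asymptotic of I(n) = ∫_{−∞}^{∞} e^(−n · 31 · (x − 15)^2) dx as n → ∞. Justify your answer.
I(n) = sqrt(π/(31n))

Here φ(x) = 31 · (x − 15)^2 has its unique minimum at x* = 15 with φ(x*) = 0 and φ''(x*) = 62. Laplace's method gives
  I(n) ~ e^(−n φ(x*)) · sqrt(2π / (n · φ''(x*))) = sqrt(2π / (62n)) = sqrt(π/(31n)).
This is exact: substituting u = (x − 15)·sqrt(31n) gives I(n) = (1/sqrt(31n)) ∫_{−∞}^{∞} e^(−u^2) du = sqrt(π/(31n)).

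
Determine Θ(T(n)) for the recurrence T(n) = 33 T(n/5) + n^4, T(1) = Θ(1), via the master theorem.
T(n) = Θ(n^4)

log_5 33 ≈ 2.173. f(n) = n^4 dominates n^(log_5 33) since 4 > 2.173, and the regularity condition a·f(n/b) = 33·(n/5)^4 = (33/625)·n^4 ≤ c·f(n) holds with c = 33/625 ≈ 0.0528 < 1. So this is Case 3: T(n) = Θ(f(n)) = Θ(n^4).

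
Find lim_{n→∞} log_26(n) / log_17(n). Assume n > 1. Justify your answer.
lim = ln(17) / ln(26) = log_26(17)

Change of base: log_26(n) = ln n / ln 26 and log_17(n) = ln n / ln 17. The ratio is (ln n / ln 26) · (ln 17 / ln n) = ln 17 / ln 26, a constant independent of n. So the limit is ln 17 / ln 26 = log_26(17).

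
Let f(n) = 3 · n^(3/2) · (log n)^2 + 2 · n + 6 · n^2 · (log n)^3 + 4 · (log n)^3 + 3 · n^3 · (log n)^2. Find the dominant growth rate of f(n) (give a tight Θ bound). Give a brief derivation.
f(n) ∈ Θ(n^3 · (log n)^2)

Compare the terms by growth order. For large n, n^a · (log n)^b dominates n^a' · (log n)^b' iff a > a', or (a = a' and b > b'). Ranking the 5 terms shows the dominant one is 3 · n^3 · (log n)^2. Hence f(n) ∈ Θ(n^3 · (log n)^2).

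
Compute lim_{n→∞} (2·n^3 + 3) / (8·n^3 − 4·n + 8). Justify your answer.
lim = 2/8 = 1/4

For large n the leading n^3 terms dominate both numerator and denominator. Dividing top and bottom by n^3, every other term tends to 0, leaving 2/8 = 1/4.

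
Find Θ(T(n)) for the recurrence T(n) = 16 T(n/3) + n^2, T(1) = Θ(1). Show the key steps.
T(n) = Θ(n^(log_3 16))

Master theorem: compare f(n) = n^2 to n^(log_3 16) where log_3 16 ≈ 2.524. Since 2 < log_3 16, we have f(n) = O(n^(log_3 16 − ε)) for some ε > 0 — Case 1. Hence T(n) = Θ(n^(log_3 16)).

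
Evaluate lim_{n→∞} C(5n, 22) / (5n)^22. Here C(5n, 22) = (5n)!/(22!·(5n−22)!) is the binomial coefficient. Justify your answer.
lim = 1/22! = 1/1124000727777607680000

With N = 5n → ∞: C(N, 22) / N^22 = [N(N−1)…(N−21)] / (22! · N^22) = (1/22!) · 1 · (1 − 1/(5n)) · … · (1 − 21/(5n)). Each factor → 1 as N → ∞, so the limit is 1/22! = 1/1124000727777607680000.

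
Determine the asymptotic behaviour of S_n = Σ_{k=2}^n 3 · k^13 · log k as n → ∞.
S_n ~ 3 · n^14 log n / 14 − 3 · n^14 / 196

By integral comparison, S_n = ∫_1^n 3 · x^13 · log x dx + O(n^13 · log n). For the integral, ∫ x^13 log x dx = n^14 log n / 14 − n^14/196 (integration by parts). Hence S_n ~ 3 · n^14 log n / 14 − 3 · n^14 / 196.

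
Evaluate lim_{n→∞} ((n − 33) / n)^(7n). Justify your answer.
lim = e^(−231)

Rewrite as (1 − 33/n)^(7n). By the standard limit (1 + x/n)^n → e^x, we have (1 − 33/n)^n → e^(−33), and raising to the 7th power gives e^(−231).
More precisely, ln[(1 − 33/n)^(7n)] = 7n · ln(1 − 33/n) = 7n · (-33/n + O(1/n^2)) = -231 + O(1/n) → -231.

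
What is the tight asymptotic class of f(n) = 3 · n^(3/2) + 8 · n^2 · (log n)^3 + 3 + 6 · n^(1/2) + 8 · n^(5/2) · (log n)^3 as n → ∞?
f(n) ∈ Θ(n^(5/2) · (log n)^3)

Compare the terms by growth order. For large n, n^a · (log n)^b dominates n^a' · (log n)^b' iff a > a', or (a = a' and b > b'). Ranking the 5 terms shows the dominant one is 8 · n^(5/2) · (log n)^3. Hence f(n) ∈ Θ(n^(5/2) · (log n)^3).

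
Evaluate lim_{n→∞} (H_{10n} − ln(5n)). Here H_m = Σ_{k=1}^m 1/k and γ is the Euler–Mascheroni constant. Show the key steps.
lim = ln 2 + γ

By Euler-Maclaurin, H_m = ln m + γ + O(1/m). So
  H_{10n} − ln(5n) = ln(10n) + γ − ln(5n) + O(1/n)
                       = ln(10/5) + γ + O(1/n).
Hence the limit is ln(10/5) + γ (= ln 2).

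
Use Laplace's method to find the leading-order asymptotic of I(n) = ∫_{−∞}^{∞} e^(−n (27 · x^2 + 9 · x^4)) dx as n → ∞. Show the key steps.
I(n) ~ sqrt(π/(27n))

φ(x) = 27 · x^2 + 9 · x^4 has its unique global minimum at x* = 0 (since φ'(x) = 54x + 36x^3 = 0 only at x = 0 for real x with both coefficients positive, and φ → ∞ as |x| → ∞). At x* = 0, φ(0) = 0 and φ''(0) = 54. Laplace's method then gives
  I(n) ~ sqrt(2π / (n · φ''(0))) · e^(−n φ(0)) = sqrt(2π / (54n)) = sqrt(π/(27n)).
The 9 · x^4 term contributes only at subleading order (an O(1/n) relative correction).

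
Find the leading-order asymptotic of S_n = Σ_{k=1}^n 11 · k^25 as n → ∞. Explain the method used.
S_n ~ 11 · n^26 / 26

By integral comparison (Euler-Maclaurin), Σ_{k=1}^n 11 · k^25 = 11 · ∫_0^n x^25 dx + O(n^25) = 11 · n^26/26 + O(n^25). (Equivalently, Faulhaber's formula gives the same leading term.)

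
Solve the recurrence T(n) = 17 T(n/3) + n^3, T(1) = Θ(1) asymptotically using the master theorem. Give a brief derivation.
T(n) = Θ(n^3)

log_3 17 ≈ 2.579. f(n) = n^3 dominates n^(log_3 17) since 3 > 2.579, and the regularity condition a·f(n/b) = 17·(n/3)^3 = (17/27)·n^3 ≤ c·f(n) holds with c = 17/27 ≈ 0.63 < 1. So this is Case 3: T(n) = Θ(f(n)) = Θ(n^3).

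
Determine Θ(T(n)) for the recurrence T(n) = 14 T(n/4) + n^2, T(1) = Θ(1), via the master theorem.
T(n) = Θ(n^2)

log_4 14 ≈ 1.904. f(n) = n^2 dominates n^(log_4 14) since 2 > 1.904, and the regularity condition a·f(n/b) = 14·(n/4)^2 = (14/16)·n^2 ≤ c·f(n) holds with c = 14/16 ≈ 0.875 < 1. So this is Case 3: T(n) = Θ(f(n)) = Θ(n^2).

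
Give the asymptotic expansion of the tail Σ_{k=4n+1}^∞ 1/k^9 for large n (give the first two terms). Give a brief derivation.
Σ_{k>4n} 1/k^9 = 1/(8 · (4n)^8) − 1/(2 · (4n)^9) + O(1/(4n)^10)

Compare to the integral: ∫_{4n}^∞ x^(−9) dx = [−x^(−8)/8]_{4n}^∞ = 1/((9−1)·(4n)^8). The Euler-Maclaurin correction adds −f(4n)/2 = −1/(2·(4n)^9). Euler-Maclaurin then gives
  Σ_{k>4n} 1/k^9 = ∫_{4n}^∞ dx/x^9 − 1/(2·(4n)^9) + O(1/(4n)^10).
(Equivalently this is ζ(9) − Σ_{k≤4n} 1/k^9.)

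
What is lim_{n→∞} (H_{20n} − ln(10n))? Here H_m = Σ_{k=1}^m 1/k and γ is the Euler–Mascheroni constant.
lim = ln 2 + γ

By Euler-Maclaurin, H_m = ln m + γ + O(1/m). So
  H_{20n} − ln(10n) = ln(20n) + γ − ln(10n) + O(1/n)
                       = ln(20/10) + γ + O(1/n).
Hence the limit is ln(20/10) + γ (= ln 2).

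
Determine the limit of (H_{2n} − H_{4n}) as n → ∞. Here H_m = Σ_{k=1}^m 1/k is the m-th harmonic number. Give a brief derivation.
lim = ln(2/4) = −ln 2

Euler-Maclaurin gives H_m = ln m + γ + 1/(2m) + O(1/m^2). The γ and O(1/m) terms cancel in the difference:
  H_{2n} − H_{4n} = ln(2n) − ln(4n) + O(1/n) = ln(2/4) + O(1/n).
Hence the limit is ln(2/4) = −ln 2.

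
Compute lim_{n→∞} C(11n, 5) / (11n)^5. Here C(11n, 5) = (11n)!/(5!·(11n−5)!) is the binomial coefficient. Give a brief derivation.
lim = 1/5! = 1/120

With N = 11n → ∞: C(N, 5) / N^5 = [N(N−1)…(N−4)] / (5! · N^5) = (1/5!) · 1 · (1 − 1/(11n)) · (1 − 2/(11n)) · (1 − 3/(11n)) · (1 − 4/(11n)). Each factor → 1 as N → ∞, so the limit is 1/5! = 1/120.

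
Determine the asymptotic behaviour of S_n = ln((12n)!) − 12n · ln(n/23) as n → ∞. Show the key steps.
S_n ~ 12n · (ln 276 − 1) + O(ln n)

Stirling: ln((12n)!) = 12n ln(12n) − 12n + O(ln n).
  S_n = 12n ln(12n) − 12n − 12n ln(n/23) + O(ln n)
      = 12n ln(12n) − 12n ln n + 12n ln 23 − 12n + O(ln n)
      = 12n ln 12 + 12n ln 23 − 12n + O(ln n)
      = 12n (ln 276 − 1) + O(ln n).
Numerically ln(276) − 1 ≈ 4.6204.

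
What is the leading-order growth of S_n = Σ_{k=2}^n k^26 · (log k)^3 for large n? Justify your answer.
S_n ~ n^27 · (log n)^3 / 27

By integral comparison, S_n = ∫_1^n x^26 · (log x)^3 dx + O(n^26 · (log n)^3). For the integral, the leading term of ∫_1^n x^26 (log x)^3 dx is n^27/27 · (log n)^3 (by repeated integration by parts; each step lowers the log-exponent and produces a relatively O(1/log n) correction). Hence S_n ~ n^27 · (log n)^3 / 27.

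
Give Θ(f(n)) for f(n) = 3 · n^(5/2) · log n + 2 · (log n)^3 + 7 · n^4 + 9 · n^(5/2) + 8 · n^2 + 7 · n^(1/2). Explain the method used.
f(n) ∈ Θ(n^4)

Compare the terms by growth order. For large n, n^a · (log n)^b dominates n^a' · (log n)^b' iff a > a', or (a = a' and b > b'). Ranking the 6 terms shows the dominant one is 7 · n^4. Hence f(n) ∈ Θ(n^4).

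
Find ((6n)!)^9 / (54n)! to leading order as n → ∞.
((6n)!)^9/(54n)! ~ ((2π·6n)^(8/2) / 3) · 9^(−9·6n)  →  0

Write N = 6n. Stirling: N! ~ sqrt(2π N)(N/e)^N and (9N)! ~ sqrt(2π·9N)·(9N/e)^(9N).
  (N!)^9/(9N)! ~ (2π N)^(9/2) (N/e)^(9N) / [sqrt(2π·9N) (9N/e)^(9N)]
     = (2π N)^(9/2) / sqrt(2π·9N) · (N/(9N))^(9N)
     = (2π N)^((9−1)/2) / 3 · 9^(−9N).
Since 9^9 > 1, the factor 9^(−9N) decays exponentially, so the ratio → 0. Substituting N = 6n gives the stated form.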